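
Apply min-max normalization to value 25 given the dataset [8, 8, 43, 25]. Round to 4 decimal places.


Min = 8, Max = 43
Range = 43 - 8 = 35
Scaled = (x - min) / (max - min)
= (25 - 8) / 35
= 17 / 35
= 0.4857

0.4857


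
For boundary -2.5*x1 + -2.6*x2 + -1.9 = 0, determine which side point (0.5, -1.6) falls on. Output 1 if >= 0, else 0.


Compute -2.5 * 0.5 + -2.6 * -1.6 + -1.9
= -1.25 + 4.16 + -1.9
= 1.01
Since 1.01 >= 0, the point is on the positive side.

1


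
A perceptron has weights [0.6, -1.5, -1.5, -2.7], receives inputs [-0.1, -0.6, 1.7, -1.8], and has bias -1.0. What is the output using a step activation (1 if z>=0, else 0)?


z = w . x + b
= 0.6*-0.1 + -1.5*-0.6 + -1.5*1.7 + -2.7*-1.8 + -1.0
= -0.06 + 0.9 + -2.55 + 4.86 + -1.0
= 3.15 + -1.0
= 2.15
Since z = 2.15 >= 0, output = 1

1


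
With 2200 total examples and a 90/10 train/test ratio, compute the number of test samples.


Train samples = 2200 * 90% = 1980
Test samples = 2200 - 1980
= 220

220


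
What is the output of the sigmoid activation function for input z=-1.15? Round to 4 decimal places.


sigmoid(z) = 1 / (1 + exp(-z))
exp(-(-1.15)) = exp(1.15) = 3.1582
1 + 3.1582 = 4.1582
1 / 4.1582 = 0.2405

0.2405


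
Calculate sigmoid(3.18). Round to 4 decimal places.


sigmoid(z) = 1 / (1 + exp(-z))
exp(-(3.18)) = exp(-3.18) = 0.0416
1 + 0.0416 = 1.0416
1 / 1.0416 = 0.9601

0.9601


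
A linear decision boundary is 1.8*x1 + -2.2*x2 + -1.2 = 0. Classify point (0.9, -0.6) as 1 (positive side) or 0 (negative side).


Compute 1.8 * 0.9 + -2.2 * -0.6 + -1.2
= 1.62 + 1.32 + -1.2
= 1.74
Since 1.74 >= 0, the point is on the positive side.

1


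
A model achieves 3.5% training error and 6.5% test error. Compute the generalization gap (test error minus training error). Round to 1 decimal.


Generalization gap = test_error - train_error
= 6.5 - 3.5
= 3.0%
A moderate gap.

3.0


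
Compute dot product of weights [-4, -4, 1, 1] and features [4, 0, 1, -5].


Element-wise products:
-4 * 4 = -16
-4 * 0 = 0
1 * 1 = 1
1 * -5 = -5
Sum = -16 + 0 + 1 + -5
= -20

-20


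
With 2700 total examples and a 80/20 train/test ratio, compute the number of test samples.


Train samples = 2700 * 80% = 2160
Test samples = 2700 - 2160
= 540

540


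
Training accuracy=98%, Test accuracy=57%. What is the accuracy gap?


Gap = train_accuracy - test_accuracy
= 98 - 57
= 41%
This large gap strongly indicates overfitting.

41


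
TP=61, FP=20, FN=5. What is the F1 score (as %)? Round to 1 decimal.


Precision = TP / (TP + FP) = 61 / 81 = 0.7531
Recall = TP / (TP + FN) = 61 / 66 = 0.9242
F1 = 2 * P * R / (P + R)
= 2 * 0.7531 * 0.9242 / (0.7531 + 0.9242)
= 1.3921 / 1.6773
= 0.8299
As percentage: 83.0%

83.0


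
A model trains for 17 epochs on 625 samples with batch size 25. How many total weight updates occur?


Iterations per epoch = 625 / 25 = 25
Total updates = iterations_per_epoch * epochs
= 25 * 17
= 425

425


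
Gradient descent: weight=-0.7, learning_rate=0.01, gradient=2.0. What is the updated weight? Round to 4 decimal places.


w_new = w_old - lr * gradient
= -0.7 - 0.01 * 2.0
= -0.7 - (0.02)
= -0.7200

-0.7200


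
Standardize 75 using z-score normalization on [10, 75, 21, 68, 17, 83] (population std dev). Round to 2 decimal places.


Mean = (10 + 75 + 21 + 68 + 17 + 83) / 6 = 45.6667
Variance = sum((x_i - mean)^2) / n = 909.2222
Std = sqrt(909.2222) = 30.1533
Z = (x - mean) / std
= (75 - 45.6667) / 30.1533
= 29.3333 / 30.1533
= 0.97

0.97


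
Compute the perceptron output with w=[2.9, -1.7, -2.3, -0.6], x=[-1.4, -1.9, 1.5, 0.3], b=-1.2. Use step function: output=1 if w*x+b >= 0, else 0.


z = w . x + b
= 2.9*-1.4 + -1.7*-1.9 + -2.3*1.5 + -0.6*0.3 + -1.2
= -4.06 + 3.23 + -3.45 + -0.18 + -1.2
= -4.46 + -1.2
= -5.66
Since z = -5.66 < 0, output = 0

0


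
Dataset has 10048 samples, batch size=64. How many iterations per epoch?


Iterations per epoch = dataset_size / batch_size
= 10048 / 64
= 157

157


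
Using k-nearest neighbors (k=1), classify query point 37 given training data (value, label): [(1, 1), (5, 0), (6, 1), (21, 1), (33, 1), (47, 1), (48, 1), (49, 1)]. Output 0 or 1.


Distances from query 37:
Point 33 (class 1): distance = 4
K=1 nearest neighbors: classes = [1]
Votes for class 1: 1 / 1
Majority vote => class 1

1


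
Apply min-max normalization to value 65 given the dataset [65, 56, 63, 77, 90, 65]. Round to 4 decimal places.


Min = 56, Max = 90
Range = 90 - 56 = 34
Scaled = (x - min) / (max - min)
= (65 - 56) / 34
= 9 / 34
= 0.2647

0.2647


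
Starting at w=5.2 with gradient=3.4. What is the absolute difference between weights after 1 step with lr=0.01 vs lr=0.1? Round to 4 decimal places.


With lr=0.01: w_new = 5.2 - 0.01 * 3.4 = 5.166
With lr=0.1: w_new = 5.2 - 0.1 * 3.4 = 4.86
Absolute difference = |5.166 - 4.86|
= 0.3060

0.3060


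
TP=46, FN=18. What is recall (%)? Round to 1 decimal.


Recall = TP / (TP + FN) * 100
= 46 / (46 + 18)
= 46 / 64
= 0.7188
= 71.9%

71.9


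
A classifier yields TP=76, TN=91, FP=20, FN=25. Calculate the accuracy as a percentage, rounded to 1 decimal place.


Accuracy = (TP + TN) / (TP + TN + FP + FN) * 100
= (76 + 91) / (76 + 91 + 20 + 25)
= 167 / 212
= 0.7877
= 78.8%

78.8


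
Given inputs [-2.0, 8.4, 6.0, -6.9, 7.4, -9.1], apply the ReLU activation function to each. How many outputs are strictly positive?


ReLU(x) = max(0, x) for each element:
ReLU(-2.0) = 0
ReLU(8.4) = 8.4
ReLU(6.0) = 6.0
ReLU(-6.9) = 0
ReLU(7.4) = 7.4
ReLU(-9.1) = 0
Active neurons (>0): 3

3


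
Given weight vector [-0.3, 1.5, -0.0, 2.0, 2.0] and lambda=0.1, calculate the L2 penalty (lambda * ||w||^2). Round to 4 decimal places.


Squaring each weight:
(-0.3)^2 = 0.09
1.5^2 = 2.25
(-0.0)^2 = 0.0
2.0^2 = 4.0
2.0^2 = 4.0
Sum of squares = 10.34
Penalty = 0.1 * 10.34 = 1.0340

1.0340


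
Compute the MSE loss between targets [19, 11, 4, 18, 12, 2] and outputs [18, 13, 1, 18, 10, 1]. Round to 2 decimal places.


Differences: [1, -2, 3, 0, 2, 1]
Squared errors: [1, 4, 9, 0, 4, 1]
Sum of squared errors = 19
MSE = 19 / 6 = 3.17

3.17


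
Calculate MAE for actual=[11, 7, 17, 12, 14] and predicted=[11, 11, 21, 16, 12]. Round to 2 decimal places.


Absolute errors: [0, 4, 4, 4, 2]
Sum of absolute errors = 14
MAE = 14 / 5 = 2.80

2.80


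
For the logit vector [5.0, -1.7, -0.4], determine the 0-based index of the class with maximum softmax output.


Softmax is a monotonic transformation, so it preserves the argmax.
We need to find the index of the maximum logit.
Index 0: 5.0
Index 1: -1.7
Index 2: -0.4
Maximum logit = 5.0 at index 0

0


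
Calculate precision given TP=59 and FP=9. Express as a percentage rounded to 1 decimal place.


Precision = TP / (TP + FP) * 100
= 59 / (59 + 9)
= 59 / 68
= 0.8676
= 86.8%

86.8


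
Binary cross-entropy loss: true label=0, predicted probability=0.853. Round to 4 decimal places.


For y=0: Loss = -log(1-p)
= -log(1 - 0.853)
= -log(0.147)
= -(-1.9173)
= 1.9173

1.9173


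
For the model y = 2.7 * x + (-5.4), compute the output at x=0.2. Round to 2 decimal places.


y = 2.7 * 0.2 + (-5.4)
= 0.54 + (-5.4)
= -4.86

-4.86


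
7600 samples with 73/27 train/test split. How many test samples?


Train samples = 7600 * 73% = 5548
Test samples = 7600 - 5548
= 2052

2052


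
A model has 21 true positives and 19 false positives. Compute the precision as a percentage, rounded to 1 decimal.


Precision = TP / (TP + FP) * 100
= 21 / (21 + 19)
= 21 / 40
= 0.525
= 52.5%

52.5


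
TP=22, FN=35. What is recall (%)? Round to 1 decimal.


Recall = TP / (TP + FN) * 100
= 22 / (22 + 35)
= 22 / 57
= 0.386
= 38.6%

38.6


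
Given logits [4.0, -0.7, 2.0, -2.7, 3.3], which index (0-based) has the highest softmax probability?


Softmax is a monotonic transformation, so it preserves the argmax.
We need to find the index of the maximum logit.
Index 0: 4.0
Index 1: -0.7
Index 2: 2.0
Index 3: -2.7
Index 4: 3.3
Maximum logit = 4.0 at index 0

0


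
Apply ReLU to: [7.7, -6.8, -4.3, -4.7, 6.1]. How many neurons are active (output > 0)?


ReLU(x) = max(0, x) for each element:
ReLU(7.7) = 7.7
ReLU(-6.8) = 0
ReLU(-4.3) = 0
ReLU(-4.7) = 0
ReLU(6.1) = 6.1
Active neurons (>0): 2

2


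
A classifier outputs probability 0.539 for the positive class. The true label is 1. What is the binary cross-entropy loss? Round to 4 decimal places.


For y=1: Loss = -log(p)
= -log(0.539)
= -(-0.618)
= 0.6180

0.6180


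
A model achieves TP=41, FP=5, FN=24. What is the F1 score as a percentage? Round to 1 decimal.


Precision = TP / (TP + FP) = 41 / 46 = 0.8913
Recall = TP / (TP + FN) = 41 / 65 = 0.6308
F1 = 2 * P * R / (P + R)
= 2 * 0.8913 * 0.6308 / (0.8913 + 0.6308)
= 1.1244 / 1.5221
= 0.7387
As percentage: 73.9%

73.9


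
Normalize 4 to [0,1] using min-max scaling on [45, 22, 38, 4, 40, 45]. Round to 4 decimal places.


Min = 4, Max = 45
Range = 45 - 4 = 41
Scaled = (x - min) / (max - min)
= (4 - 4) / 41
= 0 / 41
= 0.0000

0.0000


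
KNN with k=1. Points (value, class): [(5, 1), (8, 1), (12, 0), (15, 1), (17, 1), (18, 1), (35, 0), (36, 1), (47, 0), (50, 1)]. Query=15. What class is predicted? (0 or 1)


Distances from query 15:
Point 15 (class 1): distance = 0
K=1 nearest neighbors: classes = [1]
Votes for class 1: 1 / 1
Majority vote => class 1

1


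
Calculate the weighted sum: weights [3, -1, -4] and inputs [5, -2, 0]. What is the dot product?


Element-wise products:
3 * 5 = 15
-1 * -2 = 2
-4 * 0 = 0
Sum = 15 + 2 + 0
= 17

17


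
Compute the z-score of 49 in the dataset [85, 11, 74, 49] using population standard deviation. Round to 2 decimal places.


Mean = (85 + 11 + 74 + 49) / 4 = 54.75
Variance = sum((x_i - mean)^2) / n = 808.1875
Std = sqrt(808.1875) = 28.4286
Z = (x - mean) / std
= (49 - 54.75) / 28.4286
= -5.75 / 28.4286
= -0.20

-0.20


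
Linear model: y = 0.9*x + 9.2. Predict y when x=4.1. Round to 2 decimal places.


y = 0.9 * 4.1 + (9.2)
= 3.69 + (9.2)
= 12.89

12.89


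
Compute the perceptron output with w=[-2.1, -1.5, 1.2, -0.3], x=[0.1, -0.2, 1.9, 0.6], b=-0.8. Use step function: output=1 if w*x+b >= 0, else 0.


z = w . x + b
= -2.1*0.1 + -1.5*-0.2 + 1.2*1.9 + -0.3*0.6 + -0.8
= -0.21 + 0.3 + 2.28 + -0.18 + -0.8
= 2.19 + -0.8
= 1.39
Since z = 1.39 >= 0, output = 1

1


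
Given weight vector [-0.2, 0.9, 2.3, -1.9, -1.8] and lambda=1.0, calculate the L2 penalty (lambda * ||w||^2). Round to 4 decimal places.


Squaring each weight:
(-0.2)^2 = 0.04
0.9^2 = 0.81
2.3^2 = 5.29
(-1.9)^2 = 3.61
(-1.8)^2 = 3.24
Sum of squares = 12.99
Penalty = 1.0 * 12.99 = 12.9900

12.9900


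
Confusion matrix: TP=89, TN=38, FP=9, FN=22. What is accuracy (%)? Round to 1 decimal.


Accuracy = (TP + TN) / (TP + TN + FP + FN) * 100
= (89 + 38) / (89 + 38 + 9 + 22)
= 127 / 158
= 0.8038
= 80.4%

80.4


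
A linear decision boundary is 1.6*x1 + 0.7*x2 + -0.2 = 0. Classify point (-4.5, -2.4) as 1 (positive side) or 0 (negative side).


Compute 1.6 * -4.5 + 0.7 * -2.4 + -0.2
= -7.2 + -1.68 + -0.2
= -9.08
Since -9.08 < 0, the point is on the negative side.

0


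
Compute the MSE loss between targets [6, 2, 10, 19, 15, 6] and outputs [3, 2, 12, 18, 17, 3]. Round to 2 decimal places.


Differences: [3, 0, -2, 1, -2, 3]
Squared errors: [9, 0, 4, 1, 4, 9]
Sum of squared errors = 27
MSE = 27 / 6 = 4.50

4.50


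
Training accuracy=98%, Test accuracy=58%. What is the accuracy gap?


Gap = train_accuracy - test_accuracy
= 98 - 58
= 40%
This large gap strongly indicates overfitting.

40


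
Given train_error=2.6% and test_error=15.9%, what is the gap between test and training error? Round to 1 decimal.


Generalization gap = test_error - train_error
= 15.9 - 2.6
= 13.3%
A large gap suggests overfitting.

13.3


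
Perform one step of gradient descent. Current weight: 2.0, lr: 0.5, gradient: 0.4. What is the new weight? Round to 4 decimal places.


w_new = w_old - lr * gradient
= 2.0 - 0.5 * 0.4
= 2.0 - (0.2)
= 1.8000

1.8000


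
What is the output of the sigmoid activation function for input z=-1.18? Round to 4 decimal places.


sigmoid(z) = 1 / (1 + exp(-z))
exp(-(-1.18)) = exp(1.18) = 3.2544
1 + 3.2544 = 4.2544
1 / 4.2544 = 0.2351

0.2351


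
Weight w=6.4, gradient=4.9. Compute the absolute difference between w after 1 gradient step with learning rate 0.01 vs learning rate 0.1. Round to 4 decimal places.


With lr=0.01: w_new = 6.4 - 0.01 * 4.9 = 6.351
With lr=0.1: w_new = 6.4 - 0.1 * 4.9 = 5.91
Absolute difference = |6.351 - 5.91|
= 0.4410

0.4410


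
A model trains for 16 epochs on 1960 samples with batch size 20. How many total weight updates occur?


Iterations per epoch = 1960 / 20 = 98
Total updates = iterations_per_epoch * epochs
= 98 * 16
= 1568

1568


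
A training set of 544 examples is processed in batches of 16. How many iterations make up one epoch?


Iterations per epoch = dataset_size / batch_size
= 544 / 16
= 34

34


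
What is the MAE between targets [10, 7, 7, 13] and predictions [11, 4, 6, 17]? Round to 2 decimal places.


Absolute errors: [1, 3, 1, 4]
Sum of absolute errors = 9
MAE = 9 / 4 = 2.25

2.25


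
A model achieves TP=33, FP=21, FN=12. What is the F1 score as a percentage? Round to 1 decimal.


Precision = TP / (TP + FP) = 33 / 54 = 0.6111
Recall = TP / (TP + FN) = 33 / 45 = 0.7333
F1 = 2 * P * R / (P + R)
= 2 * 0.6111 * 0.7333 / (0.6111 + 0.7333)
= 0.8963 / 1.3444
= 0.6667
As percentage: 66.7%

66.7


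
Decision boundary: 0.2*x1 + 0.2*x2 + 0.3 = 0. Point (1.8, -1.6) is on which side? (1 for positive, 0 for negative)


Compute 0.2 * 1.8 + 0.2 * -1.6 + 0.3
= 0.36 + -0.32 + 0.3
= 0.34
Since 0.34 >= 0, the point is on the positive side.

1


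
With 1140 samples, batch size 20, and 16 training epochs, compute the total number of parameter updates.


Iterations per epoch = 1140 / 20 = 57
Total updates = iterations_per_epoch * epochs
= 57 * 16
= 912

912


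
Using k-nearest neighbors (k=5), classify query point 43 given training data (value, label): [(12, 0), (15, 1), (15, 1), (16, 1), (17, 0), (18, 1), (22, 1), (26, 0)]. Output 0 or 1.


Distances from query 43:
Point 26 (class 0): distance = 17
Point 22 (class 1): distance = 21
Point 18 (class 1): distance = 25
Point 17 (class 0): distance = 26
Point 16 (class 1): distance = 27
K=5 nearest neighbors: classes = [0, 1, 1, 0, 1]
Votes for class 1: 3 / 5
Majority vote => class 1

1


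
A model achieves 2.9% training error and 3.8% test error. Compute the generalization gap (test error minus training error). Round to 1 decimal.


Generalization gap = test_error - train_error
= 3.8 - 2.9
= 0.9%
A small gap suggests good generalization.

0.9


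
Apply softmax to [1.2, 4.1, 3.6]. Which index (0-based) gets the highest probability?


Softmax is a monotonic transformation, so it preserves the argmax.
We need to find the index of the maximum logit.
Index 0: 1.2
Index 1: 4.1
Index 2: 3.6
Maximum logit = 4.1 at index 1

1


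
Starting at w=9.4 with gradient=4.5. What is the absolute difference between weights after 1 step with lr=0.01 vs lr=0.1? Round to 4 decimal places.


With lr=0.01: w_new = 9.4 - 0.01 * 4.5 = 9.355
With lr=0.1: w_new = 9.4 - 0.1 * 4.5 = 8.95
Absolute difference = |9.355 - 8.95|
= 0.4050

0.4050


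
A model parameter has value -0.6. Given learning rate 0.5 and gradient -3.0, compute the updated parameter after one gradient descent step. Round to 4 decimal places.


w_new = w_old - lr * gradient
= -0.6 - 0.5 * -3.0
= -0.6 - (-1.5)
= 0.9000

0.9000


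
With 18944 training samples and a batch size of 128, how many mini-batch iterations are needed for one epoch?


Iterations per epoch = dataset_size / batch_size
= 18944 / 128
= 148

148


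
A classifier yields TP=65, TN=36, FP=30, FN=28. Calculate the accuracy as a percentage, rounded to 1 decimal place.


Accuracy = (TP + TN) / (TP + TN + FP + FN) * 100
= (65 + 36) / (65 + 36 + 30 + 28)
= 101 / 159
= 0.6352
= 63.5%

63.5


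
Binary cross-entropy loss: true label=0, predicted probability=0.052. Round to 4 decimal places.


For y=0: Loss = -log(1-p)
= -log(1 - 0.052)
= -log(0.948)
= -(-0.0534)
= 0.0534

0.0534


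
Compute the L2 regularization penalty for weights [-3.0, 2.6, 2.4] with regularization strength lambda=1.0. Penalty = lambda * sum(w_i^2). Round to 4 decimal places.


Squaring each weight:
(-3.0)^2 = 9.0
2.6^2 = 6.76
2.4^2 = 5.76
Sum of squares = 21.52
Penalty = 1.0 * 21.52 = 21.5200

21.5200


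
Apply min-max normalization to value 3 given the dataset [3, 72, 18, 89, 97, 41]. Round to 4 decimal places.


Min = 3, Max = 97
Range = 97 - 3 = 94
Scaled = (x - min) / (max - min)
= (3 - 3) / 94
= 0 / 94
= 0.0000

0.0000


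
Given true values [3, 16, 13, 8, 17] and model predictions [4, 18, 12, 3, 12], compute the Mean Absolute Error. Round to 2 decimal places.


Absolute errors: [1, 2, 1, 5, 5]
Sum of absolute errors = 14
MAE = 14 / 5 = 2.80

2.80


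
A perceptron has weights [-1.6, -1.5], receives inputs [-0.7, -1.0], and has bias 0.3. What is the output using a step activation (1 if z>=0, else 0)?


z = w . x + b
= -1.6*-0.7 + -1.5*-1.0 + 0.3
= 1.12 + 1.5 + 0.3
= 2.62 + 0.3
= 2.92
Since z = 2.92 >= 0, output = 1

1


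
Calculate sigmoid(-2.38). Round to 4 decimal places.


sigmoid(z) = 1 / (1 + exp(-z))
exp(-(-2.38)) = exp(2.38) = 10.8049
1 + 10.8049 = 11.8049
1 / 11.8049 = 0.0847

0.0847


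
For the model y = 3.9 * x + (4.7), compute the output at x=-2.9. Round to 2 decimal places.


y = 3.9 * -2.9 + (4.7)
= -11.31 + (4.7)
= -6.61

-6.61


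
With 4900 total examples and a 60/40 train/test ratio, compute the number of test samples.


Train samples = 4900 * 60% = 2940
Test samples = 4900 - 2940
= 1960

1960


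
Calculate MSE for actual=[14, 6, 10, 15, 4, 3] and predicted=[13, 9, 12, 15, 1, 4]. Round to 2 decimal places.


Differences: [1, -3, -2, 0, 3, -1]
Squared errors: [1, 9, 4, 0, 9, 1]
Sum of squared errors = 24
MSE = 24 / 6 = 4.00

4.00


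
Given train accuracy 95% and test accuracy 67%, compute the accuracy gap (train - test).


Gap = train_accuracy - test_accuracy
= 95 - 67
= 28%
This large gap strongly indicates overfitting.

28


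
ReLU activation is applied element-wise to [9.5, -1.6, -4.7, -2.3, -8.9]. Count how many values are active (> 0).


ReLU(x) = max(0, x) for each element:
ReLU(9.5) = 9.5
ReLU(-1.6) = 0
ReLU(-4.7) = 0
ReLU(-2.3) = 0
ReLU(-8.9) = 0
Active neurons (>0): 1

1


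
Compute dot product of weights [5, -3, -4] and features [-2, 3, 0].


Element-wise products:
5 * -2 = -10
-3 * 3 = -9
-4 * 0 = 0
Sum = -10 + -9 + 0
= -19

-19


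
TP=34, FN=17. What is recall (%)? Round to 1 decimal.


Recall = TP / (TP + FN) * 100
= 34 / (34 + 17)
= 34 / 51
= 0.6667
= 66.7%

66.7


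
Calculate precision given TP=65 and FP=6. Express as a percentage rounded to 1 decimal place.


Precision = TP / (TP + FP) * 100
= 65 / (65 + 6)
= 65 / 71
= 0.9155
= 91.5%

91.5


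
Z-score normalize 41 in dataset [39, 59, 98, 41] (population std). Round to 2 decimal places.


Mean = (39 + 59 + 98 + 41) / 4 = 59.25
Variance = sum((x_i - mean)^2) / n = 561.1875
Std = sqrt(561.1875) = 23.6894
Z = (x - mean) / std
= (41 - 59.25) / 23.6894
= -18.25 / 23.6894
= -0.77

-0.77


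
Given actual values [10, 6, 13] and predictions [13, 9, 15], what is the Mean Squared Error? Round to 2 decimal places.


Differences: [-3, -3, -2]
Squared errors: [9, 9, 4]
Sum of squared errors = 22
MSE = 22 / 3 = 7.33

7.33


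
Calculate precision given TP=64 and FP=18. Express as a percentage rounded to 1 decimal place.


Precision = TP / (TP + FP) * 100
= 64 / (64 + 18)
= 64 / 82
= 0.7805
= 78.0%

78.0


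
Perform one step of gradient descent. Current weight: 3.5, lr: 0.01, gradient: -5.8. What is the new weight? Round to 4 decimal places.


w_new = w_old - lr * gradient
= 3.5 - 0.01 * -5.8
= 3.5 - (-0.058)
= 3.5580

3.5580


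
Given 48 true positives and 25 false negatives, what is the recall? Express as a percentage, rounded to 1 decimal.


Recall = TP / (TP + FN) * 100
= 48 / (48 + 25)
= 48 / 73
= 0.6575
= 65.8%

65.8


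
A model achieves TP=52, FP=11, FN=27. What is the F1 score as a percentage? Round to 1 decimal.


Precision = TP / (TP + FP) = 52 / 63 = 0.8254
Recall = TP / (TP + FN) = 52 / 79 = 0.6582
F1 = 2 * P * R / (P + R)
= 2 * 0.8254 * 0.6582 / (0.8254 + 0.6582)
= 1.0866 / 1.4836
= 0.7324
As percentage: 73.2%

73.2


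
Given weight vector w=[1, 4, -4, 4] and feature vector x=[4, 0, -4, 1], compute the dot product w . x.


Element-wise products:
1 * 4 = 4
4 * 0 = 0
-4 * -4 = 16
4 * 1 = 4
Sum = 4 + 0 + 16 + 4
= 24

24


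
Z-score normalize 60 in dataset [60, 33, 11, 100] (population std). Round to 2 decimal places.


Mean = (60 + 33 + 11 + 100) / 4 = 51.0
Variance = sum((x_i - mean)^2) / n = 1101.5
Std = sqrt(1101.5) = 33.1889
Z = (x - mean) / std
= (60 - 51.0) / 33.1889
= 9.0 / 33.1889
= 0.27

0.27


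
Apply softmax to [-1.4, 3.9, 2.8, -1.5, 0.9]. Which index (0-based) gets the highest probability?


Softmax is a monotonic transformation, so it preserves the argmax.
We need to find the index of the maximum logit.
Index 0: -1.4
Index 1: 3.9
Index 2: 2.8
Index 3: -1.5
Index 4: 0.9
Maximum logit = 3.9 at index 1

1


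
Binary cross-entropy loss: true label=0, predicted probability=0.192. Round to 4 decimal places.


For y=0: Loss = -log(1-p)
= -log(1 - 0.192)
= -log(0.808)
= -(-0.2132)
= 0.2132

0.2132


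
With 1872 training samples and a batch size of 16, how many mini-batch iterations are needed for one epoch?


Iterations per epoch = dataset_size / batch_size
= 1872 / 16
= 117

117


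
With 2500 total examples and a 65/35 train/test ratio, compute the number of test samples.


Train samples = 2500 * 65% = 1625
Test samples = 2500 - 1625
= 875

875


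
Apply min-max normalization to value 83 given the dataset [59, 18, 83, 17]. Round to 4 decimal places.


Min = 17, Max = 83
Range = 83 - 17 = 66
Scaled = (x - min) / (max - min)
= (83 - 17) / 66
= 66 / 66
= 1.0000

1.0000


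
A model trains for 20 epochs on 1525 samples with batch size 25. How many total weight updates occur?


Iterations per epoch = 1525 / 25 = 61
Total updates = iterations_per_epoch * epochs
= 61 * 20
= 1220

1220


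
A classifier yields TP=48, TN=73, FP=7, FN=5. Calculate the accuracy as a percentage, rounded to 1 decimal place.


Accuracy = (TP + TN) / (TP + TN + FP + FN) * 100
= (48 + 73) / (48 + 73 + 7 + 5)
= 121 / 133
= 0.9098
= 91.0%

91.0


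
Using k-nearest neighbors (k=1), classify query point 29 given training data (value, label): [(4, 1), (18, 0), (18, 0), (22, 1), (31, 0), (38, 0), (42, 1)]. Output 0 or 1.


Distances from query 29:
Point 31 (class 0): distance = 2
K=1 nearest neighbors: classes = [0]
Votes for class 1: 0 / 1
Majority vote => class 0

0


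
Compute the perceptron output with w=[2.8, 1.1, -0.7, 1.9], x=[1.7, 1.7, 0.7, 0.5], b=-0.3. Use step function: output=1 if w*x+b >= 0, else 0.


z = w . x + b
= 2.8*1.7 + 1.1*1.7 + -0.7*0.7 + 1.9*0.5 + -0.3
= 4.76 + 1.87 + -0.49 + 0.95 + -0.3
= 7.09 + -0.3
= 6.79
Since z = 6.79 >= 0, output = 1

1


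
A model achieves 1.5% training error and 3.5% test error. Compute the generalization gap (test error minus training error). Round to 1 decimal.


Generalization gap = test_error - train_error
= 3.5 - 1.5
= 2.0%
A moderate gap.

2.0


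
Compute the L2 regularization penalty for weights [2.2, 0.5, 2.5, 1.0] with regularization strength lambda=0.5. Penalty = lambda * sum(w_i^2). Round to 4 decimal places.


Squaring each weight:
2.2^2 = 4.84
0.5^2 = 0.25
2.5^2 = 6.25
1.0^2 = 1.0
Sum of squares = 12.34
Penalty = 0.5 * 12.34 = 6.1700

6.1700


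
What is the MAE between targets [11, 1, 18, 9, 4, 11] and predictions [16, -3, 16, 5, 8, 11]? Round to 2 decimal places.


Absolute errors: [5, 4, 2, 4, 4, 0]
Sum of absolute errors = 19
MAE = 19 / 6 = 3.17

3.17


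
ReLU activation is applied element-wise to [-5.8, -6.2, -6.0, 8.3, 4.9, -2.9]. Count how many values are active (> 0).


ReLU(x) = max(0, x) for each element:
ReLU(-5.8) = 0
ReLU(-6.2) = 0
ReLU(-6.0) = 0
ReLU(8.3) = 8.3
ReLU(4.9) = 4.9
ReLU(-2.9) = 0
Active neurons (>0): 2

2


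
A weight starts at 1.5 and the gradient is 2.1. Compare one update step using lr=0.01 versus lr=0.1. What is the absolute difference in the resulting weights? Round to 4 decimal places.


With lr=0.01: w_new = 1.5 - 0.01 * 2.1 = 1.479
With lr=0.1: w_new = 1.5 - 0.1 * 2.1 = 1.29
Absolute difference = |1.479 - 1.29|
= 0.1890

0.1890


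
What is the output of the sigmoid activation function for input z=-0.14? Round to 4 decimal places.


sigmoid(z) = 1 / (1 + exp(-z))
exp(-(-0.14)) = exp(0.14) = 1.1503
1 + 1.1503 = 2.1503
1 / 2.1503 = 0.4651

0.4651


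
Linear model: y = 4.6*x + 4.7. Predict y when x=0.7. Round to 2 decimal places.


y = 4.6 * 0.7 + (4.7)
= 3.22 + (4.7)
= 7.92

7.92


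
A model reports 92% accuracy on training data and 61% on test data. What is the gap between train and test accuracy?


Gap = train_accuracy - test_accuracy
= 92 - 61
= 31%
This large gap strongly indicates overfitting.

31


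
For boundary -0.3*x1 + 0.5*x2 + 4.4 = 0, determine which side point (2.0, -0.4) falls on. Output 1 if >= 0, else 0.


Compute -0.3 * 2.0 + 0.5 * -0.4 + 4.4
= -0.6 + -0.2 + 4.4
= 3.6
Since 3.6 >= 0, the point is on the positive side.

1


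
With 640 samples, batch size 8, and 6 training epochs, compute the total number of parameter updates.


Iterations per epoch = 640 / 8 = 80
Total updates = iterations_per_epoch * epochs
= 80 * 6
= 480

480


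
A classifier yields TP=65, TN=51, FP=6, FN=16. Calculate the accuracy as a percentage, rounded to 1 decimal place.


Accuracy = (TP + TN) / (TP + TN + FP + FN) * 100
= (65 + 51) / (65 + 51 + 6 + 16)
= 116 / 138
= 0.8406
= 84.1%

84.1


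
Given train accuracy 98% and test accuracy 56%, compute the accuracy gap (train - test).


Gap = train_accuracy - test_accuracy
= 98 - 56
= 42%
This large gap strongly indicates overfitting.

42


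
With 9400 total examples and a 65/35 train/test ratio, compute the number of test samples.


Train samples = 9400 * 65% = 6110
Test samples = 9400 - 6110
= 3290

3290


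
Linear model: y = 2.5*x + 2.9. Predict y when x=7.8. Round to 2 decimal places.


y = 2.5 * 7.8 + (2.9)
= 19.5 + (2.9)
= 22.40

22.40


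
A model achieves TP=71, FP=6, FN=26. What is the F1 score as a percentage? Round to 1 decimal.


Precision = TP / (TP + FP) = 71 / 77 = 0.9221
Recall = TP / (TP + FN) = 71 / 97 = 0.732
F1 = 2 * P * R / (P + R)
= 2 * 0.9221 * 0.732 / (0.9221 + 0.732)
= 1.3498 / 1.654
= 0.8161
As percentage: 81.6%

81.6


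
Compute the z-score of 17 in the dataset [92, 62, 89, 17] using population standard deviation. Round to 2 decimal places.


Mean = (92 + 62 + 89 + 17) / 4 = 65.0
Variance = sum((x_i - mean)^2) / n = 904.5
Std = sqrt(904.5) = 30.0749
Z = (x - mean) / std
= (17 - 65.0) / 30.0749
= -48.0 / 30.0749
= -1.60

-1.60


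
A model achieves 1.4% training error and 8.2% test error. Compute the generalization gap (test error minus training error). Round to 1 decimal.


Generalization gap = test_error - train_error
= 8.2 - 1.4
= 6.8%
A moderate gap.

6.8


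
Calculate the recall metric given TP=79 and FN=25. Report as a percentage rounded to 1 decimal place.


Recall = TP / (TP + FN) * 100
= 79 / (79 + 25)
= 79 / 104
= 0.7596
= 76.0%

76.0


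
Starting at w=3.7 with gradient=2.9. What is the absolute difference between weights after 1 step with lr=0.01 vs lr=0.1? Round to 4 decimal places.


With lr=0.01: w_new = 3.7 - 0.01 * 2.9 = 3.671
With lr=0.1: w_new = 3.7 - 0.1 * 2.9 = 3.41
Absolute difference = |3.671 - 3.41|
= 0.2610

0.2610


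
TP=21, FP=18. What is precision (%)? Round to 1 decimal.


Precision = TP / (TP + FP) * 100
= 21 / (21 + 18)
= 21 / 39
= 0.5385
= 53.8%

53.8


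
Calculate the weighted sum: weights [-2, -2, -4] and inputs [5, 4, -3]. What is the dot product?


Element-wise products:
-2 * 5 = -10
-2 * 4 = -8
-4 * -3 = 12
Sum = -10 + -8 + 12
= -6

-6


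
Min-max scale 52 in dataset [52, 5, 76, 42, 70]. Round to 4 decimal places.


Min = 5, Max = 76
Range = 76 - 5 = 71
Scaled = (x - min) / (max - min)
= (52 - 5) / 71
= 47 / 71
= 0.6620

0.6620


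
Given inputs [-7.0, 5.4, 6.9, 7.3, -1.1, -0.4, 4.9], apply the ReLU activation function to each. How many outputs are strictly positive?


ReLU(x) = max(0, x) for each element:
ReLU(-7.0) = 0
ReLU(5.4) = 5.4
ReLU(6.9) = 6.9
ReLU(7.3) = 7.3
ReLU(-1.1) = 0
ReLU(-0.4) = 0
ReLU(4.9) = 4.9
Active neurons (>0): 4

4


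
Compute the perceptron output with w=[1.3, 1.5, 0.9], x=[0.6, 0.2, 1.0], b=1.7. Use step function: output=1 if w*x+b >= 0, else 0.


z = w . x + b
= 1.3*0.6 + 1.5*0.2 + 0.9*1.0 + 1.7
= 0.78 + 0.3 + 0.9 + 1.7
= 1.98 + 1.7
= 3.68
Since z = 3.68 >= 0, output = 1

1


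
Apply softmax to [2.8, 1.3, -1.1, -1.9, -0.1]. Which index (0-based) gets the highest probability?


Softmax is a monotonic transformation, so it preserves the argmax.
We need to find the index of the maximum logit.
Index 0: 2.8
Index 1: 1.3
Index 2: -1.1
Index 3: -1.9
Index 4: -0.1
Maximum logit = 2.8 at index 0

0


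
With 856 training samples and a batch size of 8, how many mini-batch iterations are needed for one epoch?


Iterations per epoch = dataset_size / batch_size
= 856 / 8
= 107

107


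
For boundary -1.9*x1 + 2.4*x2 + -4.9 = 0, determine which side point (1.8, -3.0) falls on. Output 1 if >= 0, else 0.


Compute -1.9 * 1.8 + 2.4 * -3.0 + -4.9
= -3.42 + -7.2 + -4.9
= -15.52
Since -15.52 < 0, the point is on the negative side.

0


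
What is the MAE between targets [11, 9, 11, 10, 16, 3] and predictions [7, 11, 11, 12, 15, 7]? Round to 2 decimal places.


Absolute errors: [4, 2, 0, 2, 1, 4]
Sum of absolute errors = 13
MAE = 13 / 6 = 2.17

2.17


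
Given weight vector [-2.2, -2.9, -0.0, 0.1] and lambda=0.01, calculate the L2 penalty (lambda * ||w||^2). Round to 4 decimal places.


Squaring each weight:
(-2.2)^2 = 4.84
(-2.9)^2 = 8.41
(-0.0)^2 = 0.0
0.1^2 = 0.01
Sum of squares = 13.26
Penalty = 0.01 * 13.26 = 0.1326

0.1326


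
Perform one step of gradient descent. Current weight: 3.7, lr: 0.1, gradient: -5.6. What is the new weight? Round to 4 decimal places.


w_new = w_old - lr * gradient
= 3.7 - 0.1 * -5.6
= 3.7 - (-0.56)
= 4.2600

4.2600


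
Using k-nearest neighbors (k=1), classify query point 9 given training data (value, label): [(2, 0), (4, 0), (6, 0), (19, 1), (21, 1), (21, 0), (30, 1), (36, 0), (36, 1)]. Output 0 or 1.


Distances from query 9:
Point 6 (class 0): distance = 3
K=1 nearest neighbors: classes = [0]
Votes for class 1: 0 / 1
Majority vote => class 0

0


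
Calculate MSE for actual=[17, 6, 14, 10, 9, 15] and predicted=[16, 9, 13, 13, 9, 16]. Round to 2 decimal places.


Differences: [1, -3, 1, -3, 0, -1]
Squared errors: [1, 9, 1, 9, 0, 1]
Sum of squared errors = 21
MSE = 21 / 6 = 3.50

3.50


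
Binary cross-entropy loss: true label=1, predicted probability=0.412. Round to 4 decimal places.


For y=1: Loss = -log(p)
= -log(0.412)
= -(-0.8867)
= 0.8867

0.8867


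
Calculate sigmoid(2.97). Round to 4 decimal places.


sigmoid(z) = 1 / (1 + exp(-z))
exp(-(2.97)) = exp(-2.97) = 0.0513
1 + 0.0513 = 1.0513
1 / 1.0513 = 0.9512

0.9512


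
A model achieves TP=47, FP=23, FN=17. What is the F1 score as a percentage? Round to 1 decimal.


Precision = TP / (TP + FP) = 47 / 70 = 0.6714
Recall = TP / (TP + FN) = 47 / 64 = 0.7344
F1 = 2 * P * R / (P + R)
= 2 * 0.6714 * 0.7344 / (0.6714 + 0.7344)
= 0.9862 / 1.4058
= 0.7015
As percentage: 70.1%

70.1


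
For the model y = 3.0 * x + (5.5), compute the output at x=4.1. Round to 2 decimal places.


y = 3.0 * 4.1 + (5.5)
= 12.3 + (5.5)
= 17.80

17.80


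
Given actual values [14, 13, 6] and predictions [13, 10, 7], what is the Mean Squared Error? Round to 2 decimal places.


Differences: [1, 3, -1]
Squared errors: [1, 9, 1]
Sum of squared errors = 11
MSE = 11 / 3 = 3.67

3.67


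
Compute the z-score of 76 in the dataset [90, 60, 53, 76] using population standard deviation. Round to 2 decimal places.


Mean = (90 + 60 + 53 + 76) / 4 = 69.75
Variance = sum((x_i - mean)^2) / n = 206.1875
Std = sqrt(206.1875) = 14.3592
Z = (x - mean) / std
= (76 - 69.75) / 14.3592
= 6.25 / 14.3592
= 0.44

0.44


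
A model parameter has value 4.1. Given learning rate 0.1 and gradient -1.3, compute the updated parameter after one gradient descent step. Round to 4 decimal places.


w_new = w_old - lr * gradient
= 4.1 - 0.1 * -1.3
= 4.1 - (-0.13)
= 4.2300

4.2300


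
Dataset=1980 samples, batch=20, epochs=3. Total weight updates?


Iterations per epoch = 1980 / 20 = 99
Total updates = iterations_per_epoch * epochs
= 99 * 3
= 297

297


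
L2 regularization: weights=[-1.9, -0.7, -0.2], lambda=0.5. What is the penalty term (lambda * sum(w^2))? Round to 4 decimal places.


Squaring each weight:
(-1.9)^2 = 3.61
(-0.7)^2 = 0.49
(-0.2)^2 = 0.04
Sum of squares = 4.14
Penalty = 0.5 * 4.14 = 2.0700

2.0700


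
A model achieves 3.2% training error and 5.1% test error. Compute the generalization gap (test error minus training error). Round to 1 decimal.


Generalization gap = test_error - train_error
= 5.1 - 3.2
= 1.9%
A small gap suggests good generalization.

1.9


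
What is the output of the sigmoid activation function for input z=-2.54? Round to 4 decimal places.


sigmoid(z) = 1 / (1 + exp(-z))
exp(-(-2.54)) = exp(2.54) = 12.6797
1 + 12.6797 = 13.6797
1 / 13.6797 = 0.0731

0.0731


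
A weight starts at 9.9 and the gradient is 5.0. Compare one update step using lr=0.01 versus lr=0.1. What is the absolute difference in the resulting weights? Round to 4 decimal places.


With lr=0.01: w_new = 9.9 - 0.01 * 5.0 = 9.85
With lr=0.1: w_new = 9.9 - 0.1 * 5.0 = 9.4
Absolute difference = |9.85 - 9.4|
= 0.4500

0.4500


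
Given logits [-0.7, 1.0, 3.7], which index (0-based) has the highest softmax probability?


Softmax is a monotonic transformation, so it preserves the argmax.
We need to find the index of the maximum logit.
Index 0: -0.7
Index 1: 1.0
Index 2: 3.7
Maximum logit = 3.7 at index 2

2


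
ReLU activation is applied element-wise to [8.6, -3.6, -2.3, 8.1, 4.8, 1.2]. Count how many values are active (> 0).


ReLU(x) = max(0, x) for each element:
ReLU(8.6) = 8.6
ReLU(-3.6) = 0
ReLU(-2.3) = 0
ReLU(8.1) = 8.1
ReLU(4.8) = 4.8
ReLU(1.2) = 1.2
Active neurons (>0): 4

4


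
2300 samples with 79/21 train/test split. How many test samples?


Train samples = 2300 * 79% = 1817
Test samples = 2300 - 1817
= 483

483


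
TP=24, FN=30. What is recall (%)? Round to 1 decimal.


Recall = TP / (TP + FN) * 100
= 24 / (24 + 30)
= 24 / 54
= 0.4444
= 44.4%

44.4


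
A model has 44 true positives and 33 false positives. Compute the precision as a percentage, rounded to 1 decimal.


Precision = TP / (TP + FP) * 100
= 44 / (44 + 33)
= 44 / 77
= 0.5714
= 57.1%

57.1


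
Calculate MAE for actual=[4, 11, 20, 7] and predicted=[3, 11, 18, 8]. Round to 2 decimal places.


Absolute errors: [1, 0, 2, 1]
Sum of absolute errors = 4
MAE = 4 / 4 = 1.00

1.00


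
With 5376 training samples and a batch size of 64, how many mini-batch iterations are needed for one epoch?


Iterations per epoch = dataset_size / batch_size
= 5376 / 64
= 84

84


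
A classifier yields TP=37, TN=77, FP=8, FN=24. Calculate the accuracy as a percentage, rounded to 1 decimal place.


Accuracy = (TP + TN) / (TP + TN + FP + FN) * 100
= (37 + 77) / (37 + 77 + 8 + 24)
= 114 / 146
= 0.7808
= 78.1%

78.1


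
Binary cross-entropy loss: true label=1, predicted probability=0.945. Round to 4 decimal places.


For y=1: Loss = -log(p)
= -log(0.945)
= -(-0.0566)
= 0.0566

0.0566


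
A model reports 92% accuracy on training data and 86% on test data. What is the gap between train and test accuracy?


Gap = train_accuracy - test_accuracy
= 92 - 86
= 6%
This moderate gap may indicate mild overfitting.

6


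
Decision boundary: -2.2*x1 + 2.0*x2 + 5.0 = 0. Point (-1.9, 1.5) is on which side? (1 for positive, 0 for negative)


Compute -2.2 * -1.9 + 2.0 * 1.5 + 5.0
= 4.18 + 3.0 + 5.0
= 12.18
Since 12.18 >= 0, the point is on the positive side.

1


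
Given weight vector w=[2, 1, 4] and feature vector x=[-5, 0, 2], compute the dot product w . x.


Element-wise products:
2 * -5 = -10
1 * 0 = 0
4 * 2 = 8
Sum = -10 + 0 + 8
= -2

-2


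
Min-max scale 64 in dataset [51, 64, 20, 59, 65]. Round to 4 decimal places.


Min = 20, Max = 65
Range = 65 - 20 = 45
Scaled = (x - min) / (max - min)
= (64 - 20) / 45
= 44 / 45
= 0.9778

0.9778


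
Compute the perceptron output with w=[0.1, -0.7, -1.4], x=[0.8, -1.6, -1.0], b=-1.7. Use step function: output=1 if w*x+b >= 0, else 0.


z = w . x + b
= 0.1*0.8 + -0.7*-1.6 + -1.4*-1.0 + -1.7
= 0.08 + 1.12 + 1.4 + -1.7
= 2.6 + -1.7
= 0.9
Since z = 0.9 >= 0, output = 1

1


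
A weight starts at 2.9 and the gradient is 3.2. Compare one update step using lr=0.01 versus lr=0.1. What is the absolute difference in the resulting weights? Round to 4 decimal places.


With lr=0.01: w_new = 2.9 - 0.01 * 3.2 = 2.868
With lr=0.1: w_new = 2.9 - 0.1 * 3.2 = 2.58
Absolute difference = |2.868 - 2.58|
= 0.2880

0.2880


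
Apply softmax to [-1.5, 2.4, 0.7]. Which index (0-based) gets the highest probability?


Softmax is a monotonic transformation, so it preserves the argmax.
We need to find the index of the maximum logit.
Index 0: -1.5
Index 1: 2.4
Index 2: 0.7
Maximum logit = 2.4 at index 1

1


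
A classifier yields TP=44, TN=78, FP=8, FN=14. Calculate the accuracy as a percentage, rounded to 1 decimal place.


Accuracy = (TP + TN) / (TP + TN + FP + FN) * 100
= (44 + 78) / (44 + 78 + 8 + 14)
= 122 / 144
= 0.8472
= 84.7%

84.7


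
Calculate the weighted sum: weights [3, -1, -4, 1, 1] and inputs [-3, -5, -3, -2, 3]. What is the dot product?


Element-wise products:
3 * -3 = -9
-1 * -5 = 5
-4 * -3 = 12
1 * -2 = -2
1 * 3 = 3
Sum = -9 + 5 + 12 + -2 + 3
= 9

9


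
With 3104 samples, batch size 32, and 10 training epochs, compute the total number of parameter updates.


Iterations per epoch = 3104 / 32 = 97
Total updates = iterations_per_epoch * epochs
= 97 * 10
= 970

970


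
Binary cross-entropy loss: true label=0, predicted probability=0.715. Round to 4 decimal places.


For y=0: Loss = -log(1-p)
= -log(1 - 0.715)
= -log(0.285)
= -(-1.2553)
= 1.2553

1.2553


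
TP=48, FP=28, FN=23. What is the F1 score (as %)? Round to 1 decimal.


Precision = TP / (TP + FP) = 48 / 76 = 0.6316
Recall = TP / (TP + FN) = 48 / 71 = 0.6761
F1 = 2 * P * R / (P + R)
= 2 * 0.6316 * 0.6761 / (0.6316 + 0.6761)
= 0.854 / 1.3076
= 0.6531
As percentage: 65.3%

65.3


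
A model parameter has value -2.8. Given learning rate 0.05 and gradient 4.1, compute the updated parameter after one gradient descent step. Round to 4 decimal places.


w_new = w_old - lr * gradient
= -2.8 - 0.05 * 4.1
= -2.8 - (0.205)
= -3.0050

-3.0050


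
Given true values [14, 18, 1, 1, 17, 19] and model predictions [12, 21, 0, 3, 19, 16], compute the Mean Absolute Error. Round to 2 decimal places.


Absolute errors: [2, 3, 1, 2, 2, 3]
Sum of absolute errors = 13
MAE = 13 / 6 = 2.17

2.17


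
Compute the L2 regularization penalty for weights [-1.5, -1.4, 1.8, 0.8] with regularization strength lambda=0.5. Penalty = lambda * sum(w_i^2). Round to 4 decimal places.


Squaring each weight:
(-1.5)^2 = 2.25
(-1.4)^2 = 1.96
1.8^2 = 3.24
0.8^2 = 0.64
Sum of squares = 8.09
Penalty = 0.5 * 8.09 = 4.0450

4.0450
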